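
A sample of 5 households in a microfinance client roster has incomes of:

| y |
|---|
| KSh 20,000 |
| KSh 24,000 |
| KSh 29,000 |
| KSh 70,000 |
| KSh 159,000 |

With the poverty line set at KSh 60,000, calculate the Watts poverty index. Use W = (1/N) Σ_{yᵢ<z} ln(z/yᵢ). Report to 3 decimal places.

0.548

Incomes under z: KSh 20,000, KSh 24,000, KSh 29,000 (q = 3 of N = 5).
Log gaps: ln(60000/20000) = 1.0986; ln(60000/24000) = 0.9163; ln(60000/29000) = 0.7270.
W = 2.741952 / 5 = 0.548.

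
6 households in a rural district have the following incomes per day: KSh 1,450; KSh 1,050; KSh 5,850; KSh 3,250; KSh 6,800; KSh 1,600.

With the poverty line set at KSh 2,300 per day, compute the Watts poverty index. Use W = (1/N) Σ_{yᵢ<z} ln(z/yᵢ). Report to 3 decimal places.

0.268

Incomes under z: KSh 1,050, KSh 1,450, KSh 1,600 (q = 3 of N = 6).
Log shortfalls: ln(2300/1050) = 0.7841; ln(2300/1450) = 0.4613; ln(2300/1600) = 0.3629.
W = 1.608370 / 6 = 0.268.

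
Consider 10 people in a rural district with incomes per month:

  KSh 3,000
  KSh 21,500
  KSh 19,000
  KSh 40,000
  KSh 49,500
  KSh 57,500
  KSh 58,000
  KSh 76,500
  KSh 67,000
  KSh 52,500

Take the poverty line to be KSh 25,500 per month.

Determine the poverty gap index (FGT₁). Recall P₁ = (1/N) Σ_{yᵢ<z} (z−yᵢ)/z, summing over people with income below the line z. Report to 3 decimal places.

Below z: KSh 3,000, KSh 19,000, KSh 21,500 (q = 3 of N = 10).
Normalized shortfalls: (25500−3000)/25500 = 0.8824; (25500−19000)/25500 = 0.2549; (25500−21500)/25500 = 0.1569.
Sum of shortfalls = 1.294118; P₁ averages over all N: 1.294118 / 10 = 0.129.

0.129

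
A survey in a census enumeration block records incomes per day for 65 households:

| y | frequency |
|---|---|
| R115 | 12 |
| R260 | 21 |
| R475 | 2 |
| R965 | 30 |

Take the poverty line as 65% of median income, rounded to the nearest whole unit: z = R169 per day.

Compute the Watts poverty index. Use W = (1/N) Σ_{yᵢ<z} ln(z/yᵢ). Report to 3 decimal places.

0.071

Incomes under z: 12×R115 (q = 12 of N = 65).
Log shortfalls: ln(169/115) = 0.3850 (×12).
W = 4.619599 / 65 = 0.071.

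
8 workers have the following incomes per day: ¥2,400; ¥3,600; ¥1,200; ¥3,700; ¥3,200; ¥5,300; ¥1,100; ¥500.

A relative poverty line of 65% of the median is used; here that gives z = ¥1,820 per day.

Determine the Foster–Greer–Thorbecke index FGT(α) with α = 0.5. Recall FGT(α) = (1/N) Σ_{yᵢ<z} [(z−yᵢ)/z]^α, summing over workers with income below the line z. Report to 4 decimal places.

Incomes under z: ¥500, ¥1,100, ¥1,200 (q = 3 of N = 8).
Relative gaps: (1820−500)/1820 = 0.7253; (1820−1100)/1820 = 0.3956; (1820−1200)/1820 = 0.3407.
Raised to α = 0.5: 0.85163; 0.62897; 0.58366.
Sum = 2.064262; FGT(0.5) = 2.064262 / 8 = 0.2580.

0.2580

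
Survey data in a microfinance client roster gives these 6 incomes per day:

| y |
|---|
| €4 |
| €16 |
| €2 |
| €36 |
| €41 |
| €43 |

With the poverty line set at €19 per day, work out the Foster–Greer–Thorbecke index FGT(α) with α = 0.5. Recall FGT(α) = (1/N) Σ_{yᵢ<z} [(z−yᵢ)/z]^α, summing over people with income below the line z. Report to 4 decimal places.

Incomes under z: €2, €4, €16 (q = 3 of N = 6).
Gap ratios (z−y)/z: (19−2)/19 = 0.8947; (19−4)/19 = 0.7895; (19−16)/19 = 0.1579.
Raised to α = 0.5: 0.94591; 0.88852; 0.39736.
Sum = 2.231788; FGT(0.5) = 2.231788 / 6 = 0.3720.

0.3720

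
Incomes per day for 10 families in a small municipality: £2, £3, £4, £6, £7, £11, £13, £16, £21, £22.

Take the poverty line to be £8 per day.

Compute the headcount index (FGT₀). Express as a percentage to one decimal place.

5 of the 10 families have income below £8.
H = 5/10 = 50.0%.

50.0%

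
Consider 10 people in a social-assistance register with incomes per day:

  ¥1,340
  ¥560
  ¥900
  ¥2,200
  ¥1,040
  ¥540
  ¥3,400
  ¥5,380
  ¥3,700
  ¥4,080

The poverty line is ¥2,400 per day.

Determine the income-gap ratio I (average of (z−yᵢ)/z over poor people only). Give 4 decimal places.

Poor units: ¥540, ¥560, ¥900, ¥1,040, ¥1,340, ¥2,200 (q = 6 of N = 10).
Relative gaps: 0.7750, 0.7667, 0.6250, 0.5667, 0.4417, 0.0833; sum = 3.258333.
The income-gap ratio divides by q (the poor only): 3.258333 / 6 = 0.5431.

0.5431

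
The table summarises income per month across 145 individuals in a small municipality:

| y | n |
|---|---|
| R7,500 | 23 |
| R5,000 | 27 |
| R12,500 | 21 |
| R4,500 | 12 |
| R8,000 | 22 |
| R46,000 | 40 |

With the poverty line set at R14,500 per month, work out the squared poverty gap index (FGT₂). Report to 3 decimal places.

Incomes under z: 12×R4,500, 27×R5,000, 23×R7,500, 22×R8,000, 21×R12,500 (q = 105 of N = 145).
Normalized shortfalls: (14500−4500)/14500 = 0.6897 (×12); (14500−5000)/14500 = 0.6552 (×27); (14500−7500)/14500 = 0.4828 (×23); (14500−8000)/14500 = 0.4483 (×22); (14500−12500)/14500 = 0.1379 (×21).
Squared: 0.4756 (×12); 0.4293 (×27); 0.2331 (×23); 0.2010 (×22); 0.0190 (×21).
Sum = 27.478002; P₂ = 27.478002 / 145 = 0.190.

0.190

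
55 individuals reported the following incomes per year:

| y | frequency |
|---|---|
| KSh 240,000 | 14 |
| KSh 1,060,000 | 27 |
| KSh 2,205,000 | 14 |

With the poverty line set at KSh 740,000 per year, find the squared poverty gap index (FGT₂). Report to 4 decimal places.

Poor units: 14×KSh 240,000 (q = 14 of N = 55).
Shortfall ratios: (740000−240000)/740000 = 0.6757 (×14).
Squared: 0.4565 (×14).
Sum = 6.391527; P₂ = 6.391527 / 55 = 0.1162.

0.1162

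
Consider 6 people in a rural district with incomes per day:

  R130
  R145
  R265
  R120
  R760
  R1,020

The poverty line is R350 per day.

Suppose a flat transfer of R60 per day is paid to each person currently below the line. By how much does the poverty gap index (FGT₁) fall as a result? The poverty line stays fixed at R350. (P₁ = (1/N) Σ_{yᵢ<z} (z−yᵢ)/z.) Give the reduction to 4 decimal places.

0.1143

Before: below the line — R120, R130, R145, R265; poverty gap index (FGT₁) = 0.352381.
After the R60 transfer: below the line — R180, R190, R205, R325; poverty gap index (FGT₁) = 0.238095.
Reduction = 0.352381 − 0.238095 = 0.1143.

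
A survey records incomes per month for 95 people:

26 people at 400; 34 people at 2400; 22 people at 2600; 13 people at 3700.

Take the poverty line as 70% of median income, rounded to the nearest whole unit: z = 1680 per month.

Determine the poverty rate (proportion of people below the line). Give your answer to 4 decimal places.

26 of the 95 people have income below 1680.
H = 26/95 = 0.2737.

0.2737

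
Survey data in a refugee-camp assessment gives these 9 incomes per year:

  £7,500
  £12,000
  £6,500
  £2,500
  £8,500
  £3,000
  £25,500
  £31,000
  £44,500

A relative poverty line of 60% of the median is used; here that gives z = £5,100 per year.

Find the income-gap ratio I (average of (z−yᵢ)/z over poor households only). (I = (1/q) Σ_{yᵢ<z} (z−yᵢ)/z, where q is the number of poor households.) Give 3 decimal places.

Incomes under z: £2,500, £3,000 (q = 2 of N = 9).
Shortfall ratios (z−y)/z: 0.5098, 0.4118; sum = 0.921569.
I averages over the q = 2 poor units only: 0.921569 / 2 = 0.461.

0.461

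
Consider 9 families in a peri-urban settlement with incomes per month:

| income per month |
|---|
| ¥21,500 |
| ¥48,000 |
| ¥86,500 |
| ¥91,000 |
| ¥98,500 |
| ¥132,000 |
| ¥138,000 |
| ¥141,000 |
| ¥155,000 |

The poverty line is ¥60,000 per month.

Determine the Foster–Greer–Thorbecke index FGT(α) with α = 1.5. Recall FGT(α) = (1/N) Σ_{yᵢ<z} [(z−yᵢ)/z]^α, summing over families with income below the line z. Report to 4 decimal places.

Below z: ¥21,500, ¥48,000 (q = 2 of N = 9).
Gap ratios (z−y)/z: (60000−21500)/60000 = 0.6417; (60000−48000)/60000 = 0.2000.
Raised to α = 1.5: 0.51400; 0.08944.
Sum = 0.603444; FGT(1.5) = 0.603444 / 9 = 0.0670.

0.0670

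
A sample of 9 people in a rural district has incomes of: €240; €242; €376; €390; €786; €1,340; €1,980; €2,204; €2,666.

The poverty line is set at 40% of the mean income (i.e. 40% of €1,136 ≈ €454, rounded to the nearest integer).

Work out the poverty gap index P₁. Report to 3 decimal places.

Incomes under z: €240, €242, €376, €390 (q = 4 of N = 9).
Shortfall ratios: (454−240)/454 = 0.4714; (454−242)/454 = 0.4670; (454−376)/454 = 0.1718; (454−390)/454 = 0.1410.
Sum of shortfalls = 1.251101; P₁ averages over all N: 1.251101 / 9 = 0.139.

0.139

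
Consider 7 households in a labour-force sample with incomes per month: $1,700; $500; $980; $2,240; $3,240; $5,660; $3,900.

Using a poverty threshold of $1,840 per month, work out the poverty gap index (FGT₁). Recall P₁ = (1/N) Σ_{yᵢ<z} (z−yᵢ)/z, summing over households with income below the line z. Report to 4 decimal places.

Below the line: $500, $980, $1,700 (q = 3 of N = 7).
Normalized shortfalls: (1840−500)/1840 = 0.7283; (1840−980)/1840 = 0.4674; (1840−1700)/1840 = 0.0761.
Sum of shortfalls = 1.271739; P₁ averages over all N: 1.271739 / 7 = 0.1817.

0.1817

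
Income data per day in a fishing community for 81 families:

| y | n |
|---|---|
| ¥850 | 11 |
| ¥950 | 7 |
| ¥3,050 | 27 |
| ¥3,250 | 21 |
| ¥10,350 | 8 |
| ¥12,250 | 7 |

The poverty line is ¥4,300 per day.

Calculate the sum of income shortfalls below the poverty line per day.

Below z: 11×¥850, 7×¥950, 27×¥3,050, 21×¥3,250 (q = 66 of N = 81).
Individual gaps: 11×(4300−850) = 37950; 7×(4300−950) = 23450; 27×(4300−3050) = 33750; 21×(4300−3250) = 22050.
Aggregate gap = ¥117,200.

¥117,200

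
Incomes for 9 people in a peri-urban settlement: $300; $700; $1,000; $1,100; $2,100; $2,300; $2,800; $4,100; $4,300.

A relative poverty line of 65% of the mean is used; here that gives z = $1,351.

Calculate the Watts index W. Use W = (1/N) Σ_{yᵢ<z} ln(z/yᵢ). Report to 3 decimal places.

Incomes under z: $300, $700, $1,000, $1,100 (q = 4 of N = 9).
ln(z/y) terms: ln(1351/300) = 1.5048; ln(1351/700) = 0.6575; ln(1351/1000) = 0.3008; ln(1351/1100) = 0.2055.
W = 2.668718 / 9 = 0.297.

0.297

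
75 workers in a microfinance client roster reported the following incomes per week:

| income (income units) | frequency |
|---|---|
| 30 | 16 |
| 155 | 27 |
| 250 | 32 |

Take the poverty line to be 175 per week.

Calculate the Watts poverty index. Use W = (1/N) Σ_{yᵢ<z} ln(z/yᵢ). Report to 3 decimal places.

0.420

Below z: 16×30, 27×155 (q = 43 of N = 75).
Log shortfalls: ln(175/30) = 1.7636 (×16); ln(175/155) = 0.1214 (×27).
W = 31.494161 / 75 = 0.420.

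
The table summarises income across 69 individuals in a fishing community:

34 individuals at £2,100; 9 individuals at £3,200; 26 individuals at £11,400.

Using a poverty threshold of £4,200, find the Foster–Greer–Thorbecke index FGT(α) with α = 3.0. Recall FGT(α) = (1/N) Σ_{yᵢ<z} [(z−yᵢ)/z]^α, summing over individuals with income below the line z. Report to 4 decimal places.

0.0634

Incomes under z: 34×£2,100, 9×£3,200 (q = 43 of N = 69).
Normalized shortfalls: (4200−2100)/4200 = 0.5000 (×34); (4200−3200)/4200 = 0.2381 (×9).
Raised to α = 3.0: 0.12500 (×34); 0.01350 (×9).
Sum = 4.371477; FGT(3.0) = 4.371477 / 69 = 0.0634.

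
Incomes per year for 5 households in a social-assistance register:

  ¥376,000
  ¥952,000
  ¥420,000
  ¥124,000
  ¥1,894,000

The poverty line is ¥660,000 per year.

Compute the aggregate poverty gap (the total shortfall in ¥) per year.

Incomes under z: ¥124,000, ¥376,000, ¥420,000 (q = 3 of N = 5).
Individual gaps: 660000−124000 = 536000; 660000−376000 = 284000; 660000−420000 = 240000.
Aggregate gap = ¥1,060,000.

¥1,060,000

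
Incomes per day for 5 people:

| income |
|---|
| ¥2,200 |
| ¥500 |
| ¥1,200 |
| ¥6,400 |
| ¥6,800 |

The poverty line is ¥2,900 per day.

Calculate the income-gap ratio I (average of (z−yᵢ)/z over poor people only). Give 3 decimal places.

0.552

Below the line: ¥500, ¥1,200, ¥2,200 (q = 3 of N = 5).
Shortfall ratios (z−y)/z: 0.8276, 0.5862, 0.2414; sum = 1.655172.
The income-gap ratio divides by q (the poor only): 1.655172 / 3 = 0.552.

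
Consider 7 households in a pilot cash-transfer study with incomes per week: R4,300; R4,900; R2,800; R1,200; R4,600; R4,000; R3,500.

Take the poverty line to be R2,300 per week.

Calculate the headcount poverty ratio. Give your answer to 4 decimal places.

1 of the 7 households have income below R2,300.
H = 1/7 = 0.1429.

0.1429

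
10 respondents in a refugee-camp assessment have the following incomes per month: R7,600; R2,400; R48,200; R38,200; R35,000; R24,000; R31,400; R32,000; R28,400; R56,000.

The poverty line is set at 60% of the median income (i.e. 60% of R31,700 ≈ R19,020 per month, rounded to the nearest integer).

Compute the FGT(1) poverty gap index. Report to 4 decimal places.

Below z: R2,400, R7,600 (q = 2 of N = 10).
Shortfall ratios: (19020−2400)/19020 = 0.8738; (19020−7600)/19020 = 0.6004.
Σ = 1.474238. Dividing by the full population N = 10 gives P₁ = 0.1474.

0.1474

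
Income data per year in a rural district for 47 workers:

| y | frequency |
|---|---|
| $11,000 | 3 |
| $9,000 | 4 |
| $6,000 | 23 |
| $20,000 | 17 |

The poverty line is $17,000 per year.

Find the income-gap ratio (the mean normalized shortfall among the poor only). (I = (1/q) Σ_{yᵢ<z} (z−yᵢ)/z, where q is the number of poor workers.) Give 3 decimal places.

0.594

Below z: 23×$6,000, 4×$9,000, 3×$11,000 (q = 30 of N = 47).
Relative gaps: 0.6471 (×23), 0.4706 (×4), 0.3529 (×3); sum = 17.823529.
I averages over the q = 30 poor units only: 17.823529 / 30 = 0.594.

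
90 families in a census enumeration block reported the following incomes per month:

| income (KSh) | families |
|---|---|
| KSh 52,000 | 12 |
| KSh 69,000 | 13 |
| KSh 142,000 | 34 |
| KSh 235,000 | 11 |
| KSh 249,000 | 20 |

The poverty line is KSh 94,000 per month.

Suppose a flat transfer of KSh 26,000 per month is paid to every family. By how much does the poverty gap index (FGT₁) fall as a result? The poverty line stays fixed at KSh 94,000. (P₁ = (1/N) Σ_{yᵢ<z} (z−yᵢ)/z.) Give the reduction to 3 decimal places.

Before: below the line — 12×KSh 52,000, 13×KSh 69,000; poverty gap index (FGT₁) = 0.09799.
After the KSh 26,000 transfer: below the line — 12×KSh 78,000; poverty gap index (FGT₁) = 0.02270.
Reduction = 0.09799 − 0.02270 = 0.075.

0.075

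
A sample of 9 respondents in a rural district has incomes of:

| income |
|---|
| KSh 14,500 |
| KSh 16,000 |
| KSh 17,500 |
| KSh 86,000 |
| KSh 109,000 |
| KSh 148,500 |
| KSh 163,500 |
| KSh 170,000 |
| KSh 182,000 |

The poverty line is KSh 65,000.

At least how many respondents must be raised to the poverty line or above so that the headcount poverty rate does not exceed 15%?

3 of the 9 respondents are poor, so H = 3/9 = 0.333.
A headcount ratio of at most 15% allows at most ⌊0.15 × 9⌋ = 1 poor respondents.
So at least 3 − 1 = 2 must be lifted.

2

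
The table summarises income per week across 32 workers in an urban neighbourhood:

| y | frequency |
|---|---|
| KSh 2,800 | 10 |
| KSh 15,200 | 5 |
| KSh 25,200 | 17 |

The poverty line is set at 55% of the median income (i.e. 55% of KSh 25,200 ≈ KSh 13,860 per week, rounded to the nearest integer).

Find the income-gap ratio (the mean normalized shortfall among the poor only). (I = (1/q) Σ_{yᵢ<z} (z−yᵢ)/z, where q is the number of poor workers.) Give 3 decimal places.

0.798

Below the line: 10×KSh 2,800 (q = 10 of N = 32).
Shortfall ratios (z−y)/z: 0.7980 (×10); sum = 7.979798.
The income-gap ratio divides by q (the poor only): 7.979798 / 10 = 0.798.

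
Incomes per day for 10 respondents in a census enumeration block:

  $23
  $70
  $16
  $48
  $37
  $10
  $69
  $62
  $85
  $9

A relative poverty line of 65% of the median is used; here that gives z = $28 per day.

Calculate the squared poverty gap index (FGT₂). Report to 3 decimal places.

0.109

Below the line: $9, $10, $16, $23 (q = 4 of N = 10).
Relative gaps: (28−9)/28 = 0.6786; (28−10)/28 = 0.6429; (28−16)/28 = 0.4286; (28−23)/28 = 0.1786.
Squared: 0.4605; 0.4133; 0.1837; 0.0319.
Sum = 1.089286; P₂ = 1.089286 / 10 = 0.109.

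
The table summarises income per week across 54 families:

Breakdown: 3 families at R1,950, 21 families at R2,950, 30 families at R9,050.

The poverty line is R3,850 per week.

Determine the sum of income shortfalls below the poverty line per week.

Poor units: 3×R1,950, 21×R2,950 (q = 24 of N = 54).
Individual gaps: 3×(3850−1950) = 5700; 21×(3850−2950) = 18900.
Aggregate gap = R24,600.

R24,600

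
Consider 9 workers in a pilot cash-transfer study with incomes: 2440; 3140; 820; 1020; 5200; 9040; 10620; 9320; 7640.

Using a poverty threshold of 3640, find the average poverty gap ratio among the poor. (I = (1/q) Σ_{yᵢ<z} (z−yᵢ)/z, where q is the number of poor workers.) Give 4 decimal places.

Below z: 820, 1020, 2440, 3140 (q = 4 of N = 9).
Relative gaps: 0.7747, 0.7198, 0.3297, 0.1374; sum = 1.961538.
I averages over the q = 4 poor units only: 1.961538 / 4 = 0.4904.

0.4904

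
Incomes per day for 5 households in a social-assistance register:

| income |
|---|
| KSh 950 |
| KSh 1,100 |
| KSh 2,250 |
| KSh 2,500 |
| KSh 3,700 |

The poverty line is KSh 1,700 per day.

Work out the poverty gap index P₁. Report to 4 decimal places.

Below the line: KSh 950, KSh 1,100 (q = 2 of N = 5).
Shortfall ratios: (1700−950)/1700 = 0.4412; (1700−1100)/1700 = 0.3529.
Sum of shortfalls = 0.794118; P₁ averages over all N: 0.794118 / 5 = 0.1588.

0.1588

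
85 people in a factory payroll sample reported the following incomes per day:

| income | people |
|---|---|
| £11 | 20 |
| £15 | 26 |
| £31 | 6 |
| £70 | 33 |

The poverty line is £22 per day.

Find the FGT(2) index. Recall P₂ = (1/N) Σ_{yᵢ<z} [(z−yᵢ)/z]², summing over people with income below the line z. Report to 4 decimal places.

0.0898

Below the line: 20×£11, 26×£15 (q = 46 of N = 85).
Relative gaps: (22−11)/22 = 0.5000 (×20); (22−15)/22 = 0.3182 (×26).
Squared: 0.2500 (×20); 0.1012 (×26).
Sum = 7.632231; P₂ = 7.632231 / 85 = 0.0898.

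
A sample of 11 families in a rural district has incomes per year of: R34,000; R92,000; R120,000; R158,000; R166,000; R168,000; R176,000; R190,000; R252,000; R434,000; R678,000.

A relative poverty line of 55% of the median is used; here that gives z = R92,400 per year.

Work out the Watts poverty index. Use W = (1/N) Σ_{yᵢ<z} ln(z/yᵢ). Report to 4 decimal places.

Below the line: R34,000, R92,000 (q = 2 of N = 11).
ln(z/y) terms: ln(92400/34000) = 0.9998; ln(92400/92000) = 0.0043.
W = 1.004105 / 11 = 0.0913.

0.0913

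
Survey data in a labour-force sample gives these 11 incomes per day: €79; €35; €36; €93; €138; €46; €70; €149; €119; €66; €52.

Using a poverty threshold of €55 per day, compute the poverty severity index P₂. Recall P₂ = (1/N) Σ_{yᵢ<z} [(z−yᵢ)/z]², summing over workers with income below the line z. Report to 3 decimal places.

Poor units: €35, €36, €46, €52 (q = 4 of N = 11).
Shortfall ratios: (55−35)/55 = 0.3636; (55−36)/55 = 0.3455; (55−46)/55 = 0.1636; (55−52)/55 = 0.0545.
Squared: 0.1322; 0.1193; 0.0268; 0.0030.
Sum = 0.281322; P₂ = 0.281322 / 11 = 0.026.

0.026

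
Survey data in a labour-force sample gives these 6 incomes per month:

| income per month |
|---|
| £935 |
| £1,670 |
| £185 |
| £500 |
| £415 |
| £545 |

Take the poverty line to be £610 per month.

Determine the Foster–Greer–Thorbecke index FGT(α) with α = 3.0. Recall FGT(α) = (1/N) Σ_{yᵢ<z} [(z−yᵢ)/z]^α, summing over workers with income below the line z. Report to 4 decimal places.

0.0630

Below the line: £185, £415, £500, £545 (q = 4 of N = 6).
Shortfall ratios: (610−185)/610 = 0.6967; (610−415)/610 = 0.3197; (610−500)/610 = 0.1803; (610−545)/610 = 0.1066.
Raised to α = 3.0: 0.33820; 0.03267; 0.00586; 0.00121.
Sum = 0.377944; FGT(3.0) = 0.377944 / 6 = 0.0630.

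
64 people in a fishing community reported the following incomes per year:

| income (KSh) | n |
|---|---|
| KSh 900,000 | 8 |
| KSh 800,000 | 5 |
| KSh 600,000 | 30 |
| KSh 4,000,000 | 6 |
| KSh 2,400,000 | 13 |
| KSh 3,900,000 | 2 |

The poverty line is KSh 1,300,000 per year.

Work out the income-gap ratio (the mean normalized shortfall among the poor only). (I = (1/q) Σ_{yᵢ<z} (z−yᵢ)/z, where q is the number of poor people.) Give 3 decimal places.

0.478

Below the line: 30×KSh 600,000, 5×KSh 800,000, 8×KSh 900,000 (q = 43 of N = 64).
Relative gaps: 0.5385 (×30), 0.3846 (×5), 0.3077 (×8); sum = 20.538462.
I averages over the q = 43 poor units only: 20.538462 / 43 = 0.478.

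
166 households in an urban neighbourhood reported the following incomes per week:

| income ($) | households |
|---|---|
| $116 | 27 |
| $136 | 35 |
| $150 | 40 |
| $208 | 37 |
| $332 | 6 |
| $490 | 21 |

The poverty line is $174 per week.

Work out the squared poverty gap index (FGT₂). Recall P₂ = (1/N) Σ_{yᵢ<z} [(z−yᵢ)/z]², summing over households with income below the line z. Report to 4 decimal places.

0.0327

Below the line: 27×$116, 35×$136, 40×$150 (q = 102 of N = 166).
Normalized shortfalls: (174−116)/174 = 0.3333 (×27); (174−136)/174 = 0.2184 (×35); (174−150)/174 = 0.1379 (×40).
Squared: 0.1111 (×27); 0.0477 (×35); 0.0190 (×40).
Sum = 5.430308; P₂ = 5.430308 / 166 = 0.0327.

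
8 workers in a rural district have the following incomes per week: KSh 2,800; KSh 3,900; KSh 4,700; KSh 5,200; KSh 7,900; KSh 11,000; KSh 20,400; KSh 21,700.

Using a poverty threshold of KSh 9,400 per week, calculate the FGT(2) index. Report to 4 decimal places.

0.1638

Poor units: KSh 2,800, KSh 3,900, KSh 4,700, KSh 5,200, KSh 7,900 (q = 5 of N = 8).
Relative gaps: (9400−2800)/9400 = 0.7021; (9400−3900)/9400 = 0.5851; (9400−4700)/9400 = 0.5000; (9400−5200)/9400 = 0.4468; (9400−7900)/9400 = 0.1596.
Squared: 0.4930; 0.3423; 0.2500; 0.1996; 0.0255.
Sum = 1.310435; P₂ = 1.310435 / 8 = 0.1638.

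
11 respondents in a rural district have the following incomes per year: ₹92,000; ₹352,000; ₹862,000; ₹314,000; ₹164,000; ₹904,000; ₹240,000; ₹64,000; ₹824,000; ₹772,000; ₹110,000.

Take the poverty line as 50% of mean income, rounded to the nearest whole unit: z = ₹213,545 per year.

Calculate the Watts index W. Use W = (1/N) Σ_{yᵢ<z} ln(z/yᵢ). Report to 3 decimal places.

Below z: ₹64,000, ₹92,000, ₹110,000, ₹164,000 (q = 4 of N = 11).
Log shortfalls: ln(213545/64000) = 1.2050; ln(213545/92000) = 0.8421; ln(213545/110000) = 0.6634; ln(213545/164000) = 0.2640.
W = 2.974372 / 11 = 0.270.

0.270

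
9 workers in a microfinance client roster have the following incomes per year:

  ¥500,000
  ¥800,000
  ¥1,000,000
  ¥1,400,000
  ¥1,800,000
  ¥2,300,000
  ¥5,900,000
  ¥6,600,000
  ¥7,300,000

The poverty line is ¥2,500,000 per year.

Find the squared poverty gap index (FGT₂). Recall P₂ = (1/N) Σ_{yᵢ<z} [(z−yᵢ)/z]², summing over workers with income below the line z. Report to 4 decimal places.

0.1934

Below the line: ¥500,000, ¥800,000, ¥1,000,000, ¥1,400,000, ¥1,800,000, ¥2,300,000 (q = 6 of N = 9).
Relative gaps: (2500000−500000)/2500000 = 0.8000; (2500000−800000)/2500000 = 0.6800; (2500000−1000000)/2500000 = 0.6000; (2500000−1400000)/2500000 = 0.4400; (2500000−1800000)/2500000 = 0.2800; (2500000−2300000)/2500000 = 0.0800.
Squared: 0.6400; 0.4624; 0.3600; 0.1936; 0.0784; 0.0064.
Sum = 1.740800; P₂ = 1.740800 / 9 = 0.1934.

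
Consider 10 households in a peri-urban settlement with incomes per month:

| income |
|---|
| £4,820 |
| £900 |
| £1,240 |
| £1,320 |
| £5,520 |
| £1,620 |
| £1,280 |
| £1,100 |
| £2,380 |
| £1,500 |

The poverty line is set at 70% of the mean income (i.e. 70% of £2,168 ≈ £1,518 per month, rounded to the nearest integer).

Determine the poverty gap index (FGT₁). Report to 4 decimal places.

Below the line: £900, £1,100, £1,240, £1,280, £1,320, £1,500 (q = 6 of N = 10).
Relative gaps: (1518−900)/1518 = 0.4071; (1518−1100)/1518 = 0.2754; (1518−1240)/1518 = 0.1831; (1518−1280)/1518 = 0.1568; (1518−1320)/1518 = 0.1304; (1518−1500)/1518 = 0.0119.
Σ = 1.164690. Dividing by the full population N = 10 gives P₁ = 0.1165.

0.1165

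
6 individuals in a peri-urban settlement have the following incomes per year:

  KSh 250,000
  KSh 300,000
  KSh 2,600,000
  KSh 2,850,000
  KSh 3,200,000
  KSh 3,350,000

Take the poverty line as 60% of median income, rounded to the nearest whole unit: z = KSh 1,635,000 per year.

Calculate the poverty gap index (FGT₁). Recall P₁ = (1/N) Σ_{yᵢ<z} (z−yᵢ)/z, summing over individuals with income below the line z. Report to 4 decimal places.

Poor units: KSh 250,000, KSh 300,000 (q = 2 of N = 6).
Normalized shortfalls: (1635000−250000)/1635000 = 0.8471; (1635000−300000)/1635000 = 0.8165.
Σ = 1.663609. Dividing by the full population N = 6 gives P₁ = 0.2773.

0.2773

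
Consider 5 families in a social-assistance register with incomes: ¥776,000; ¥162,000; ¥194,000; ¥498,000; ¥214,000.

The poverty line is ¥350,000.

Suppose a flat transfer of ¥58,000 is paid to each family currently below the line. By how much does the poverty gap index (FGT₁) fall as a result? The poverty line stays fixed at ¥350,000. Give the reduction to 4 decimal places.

Before: below the line — ¥162,000, ¥194,000, ¥214,000; poverty gap index (FGT₁) = 0.274286.
After the ¥58,000 transfer: below the line — ¥220,000, ¥252,000, ¥272,000; poverty gap index (FGT₁) = 0.174857.
Reduction = 0.274286 − 0.174857 = 0.0994.

0.0994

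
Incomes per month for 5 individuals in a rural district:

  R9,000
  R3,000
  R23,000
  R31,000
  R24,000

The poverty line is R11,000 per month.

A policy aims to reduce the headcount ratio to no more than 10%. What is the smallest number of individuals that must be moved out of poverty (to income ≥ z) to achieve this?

2

2 of the 5 individuals are poor, so H = 2/5 = 0.400.
A headcount ratio of at most 10% allows at most ⌊0.10 × 5⌋ = 0 poor individuals.
So at least 2 − 0 = 2 must be lifted.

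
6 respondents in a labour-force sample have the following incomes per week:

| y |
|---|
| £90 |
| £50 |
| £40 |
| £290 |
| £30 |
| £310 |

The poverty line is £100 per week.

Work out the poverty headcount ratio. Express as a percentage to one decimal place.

66.7%

4 of the 6 respondents have income below £100.
H = 4/6 = 66.7%.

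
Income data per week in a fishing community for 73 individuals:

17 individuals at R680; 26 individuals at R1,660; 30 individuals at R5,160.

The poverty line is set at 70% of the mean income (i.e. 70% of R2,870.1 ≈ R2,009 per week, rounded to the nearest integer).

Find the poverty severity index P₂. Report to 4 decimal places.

Incomes under z: 17×R680, 26×R1,660 (q = 43 of N = 73).
Shortfall ratios: (2009−680)/2009 = 0.6615 (×17); (2009−1660)/2009 = 0.1737 (×26).
Squared: 0.4376 (×17); 0.0302 (×26).
Sum = 8.224048; P₂ = 8.224048 / 73 = 0.1127.

0.1127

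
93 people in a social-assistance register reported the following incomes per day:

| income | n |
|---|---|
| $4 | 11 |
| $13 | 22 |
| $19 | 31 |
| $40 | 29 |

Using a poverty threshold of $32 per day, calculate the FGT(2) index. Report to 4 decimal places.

Incomes under z: 11×$4, 22×$13, 31×$19 (q = 64 of N = 93).
Normalized shortfalls: (32−4)/32 = 0.8750 (×11); (32−13)/32 = 0.5938 (×22); (32−19)/32 = 0.4062 (×31).
Squared: 0.7656 (×11); 0.3525 (×22); 0.1650 (×31).
Sum = 21.293945; P₂ = 21.293945 / 93 = 0.2290.

0.2290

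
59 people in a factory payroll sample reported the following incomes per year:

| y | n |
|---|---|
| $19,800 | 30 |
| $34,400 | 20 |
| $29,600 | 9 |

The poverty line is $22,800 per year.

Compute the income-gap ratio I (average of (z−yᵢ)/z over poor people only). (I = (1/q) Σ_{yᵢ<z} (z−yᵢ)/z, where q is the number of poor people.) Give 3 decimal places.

Poor units: 30×$19,800 (q = 30 of N = 59).
Shortfall ratios (z−y)/z: 0.1316 (×30); sum = 3.947368.
The income-gap ratio divides by q (the poor only): 3.947368 / 30 = 0.132.

0.132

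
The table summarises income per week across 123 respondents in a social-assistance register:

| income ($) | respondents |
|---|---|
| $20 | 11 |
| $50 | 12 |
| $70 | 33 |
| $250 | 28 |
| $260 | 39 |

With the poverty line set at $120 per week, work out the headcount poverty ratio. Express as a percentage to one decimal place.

45.5%

56 of the 123 respondents have income below $120.
H = 56/123 = 45.5%.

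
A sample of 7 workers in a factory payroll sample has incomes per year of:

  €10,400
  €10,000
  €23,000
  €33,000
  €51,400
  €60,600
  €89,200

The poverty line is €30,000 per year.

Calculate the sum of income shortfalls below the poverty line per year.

Below the line: €10,000, €10,400, €23,000 (q = 3 of N = 7).
Individual gaps: 30000−10000 = 20000; 30000−10400 = 19600; 30000−23000 = 7000.
Aggregate gap = €46,600.

€46,600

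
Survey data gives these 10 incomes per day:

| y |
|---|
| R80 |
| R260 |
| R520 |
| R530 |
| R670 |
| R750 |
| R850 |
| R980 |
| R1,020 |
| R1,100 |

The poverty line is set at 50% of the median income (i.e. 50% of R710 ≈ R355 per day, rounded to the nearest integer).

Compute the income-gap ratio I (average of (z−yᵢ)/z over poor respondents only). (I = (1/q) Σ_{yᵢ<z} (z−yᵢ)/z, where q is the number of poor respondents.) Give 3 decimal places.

Below z: R80, R260 (q = 2 of N = 10).
Shortfall ratios (z−y)/z: 0.7746, 0.2676; sum = 1.042254.
The income-gap ratio divides by q (the poor only): 1.042254 / 2 = 0.521.

0.521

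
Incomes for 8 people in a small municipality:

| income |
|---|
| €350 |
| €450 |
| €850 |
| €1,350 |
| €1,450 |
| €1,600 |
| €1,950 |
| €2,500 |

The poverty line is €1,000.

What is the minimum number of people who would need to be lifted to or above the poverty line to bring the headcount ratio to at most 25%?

3 of the 8 people are poor, so H = 3/8 = 0.375.
A headcount ratio of at most 25% allows at most ⌊0.25 × 8⌋ = 2 poor people.
So at least 3 − 2 = 1 must be lifted.

1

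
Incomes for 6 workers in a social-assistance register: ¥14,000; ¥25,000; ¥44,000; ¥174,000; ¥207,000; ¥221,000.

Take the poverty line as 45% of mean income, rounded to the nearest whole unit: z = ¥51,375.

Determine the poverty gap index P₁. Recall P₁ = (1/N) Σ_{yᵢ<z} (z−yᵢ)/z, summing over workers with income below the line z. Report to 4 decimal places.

0.2307

Below z: ¥14,000, ¥25,000, ¥44,000 (q = 3 of N = 6).
Relative gaps: (51375−14000)/51375 = 0.7275; (51375−25000)/51375 = 0.5134; (51375−44000)/51375 = 0.1436.
Σ = 1.384428. Dividing by the full population N = 6 gives P₁ = 0.2307.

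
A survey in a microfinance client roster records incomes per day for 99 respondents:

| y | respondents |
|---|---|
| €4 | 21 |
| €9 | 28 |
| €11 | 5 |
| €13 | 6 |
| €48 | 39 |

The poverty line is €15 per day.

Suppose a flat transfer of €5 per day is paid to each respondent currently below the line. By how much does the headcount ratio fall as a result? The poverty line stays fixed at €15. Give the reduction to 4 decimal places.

0.1111

Before: below the line — 21×€4, 28×€9, 5×€11, 6×€13; headcount ratio = 0.606061.
After the €5 transfer: below the line — 21×€9, 28×€14; headcount ratio = 0.494949.
Reduction = 0.606061 − 0.494949 = 0.1111.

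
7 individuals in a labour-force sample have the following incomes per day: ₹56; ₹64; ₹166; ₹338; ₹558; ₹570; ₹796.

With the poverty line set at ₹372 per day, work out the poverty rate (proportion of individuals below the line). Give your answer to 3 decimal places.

0.571

4 of the 7 individuals have income below ₹372.
H = 4/7 = 0.571.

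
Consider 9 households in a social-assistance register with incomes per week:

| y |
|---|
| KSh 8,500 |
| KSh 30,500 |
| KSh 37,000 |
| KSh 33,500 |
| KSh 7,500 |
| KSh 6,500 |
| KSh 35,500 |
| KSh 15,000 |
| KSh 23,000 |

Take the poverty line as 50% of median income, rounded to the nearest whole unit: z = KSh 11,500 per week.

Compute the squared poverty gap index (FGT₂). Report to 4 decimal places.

0.0420

Below the line: KSh 6,500, KSh 7,500, KSh 8,500 (q = 3 of N = 9).
Normalized shortfalls: (11500−6500)/11500 = 0.4348; (11500−7500)/11500 = 0.3478; (11500−8500)/11500 = 0.2609.
Squared: 0.1890; 0.1210; 0.0681.
Sum = 0.378072; P₂ = 0.378072 / 9 = 0.0420.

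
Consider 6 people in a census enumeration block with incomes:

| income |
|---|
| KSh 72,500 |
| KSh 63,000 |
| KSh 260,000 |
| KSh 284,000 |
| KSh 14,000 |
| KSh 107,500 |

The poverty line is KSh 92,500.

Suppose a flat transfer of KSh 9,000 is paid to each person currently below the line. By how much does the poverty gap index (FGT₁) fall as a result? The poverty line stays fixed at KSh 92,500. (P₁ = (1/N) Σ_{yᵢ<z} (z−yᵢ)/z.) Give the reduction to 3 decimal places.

Before: below the line — KSh 14,000, KSh 63,000, KSh 72,500; poverty gap index (FGT₁) = 0.23063.
After the KSh 9,000 transfer: below the line — KSh 23,000, KSh 72,000, KSh 81,500; poverty gap index (FGT₁) = 0.18198.
Reduction = 0.23063 − 0.18198 = 0.049.

0.049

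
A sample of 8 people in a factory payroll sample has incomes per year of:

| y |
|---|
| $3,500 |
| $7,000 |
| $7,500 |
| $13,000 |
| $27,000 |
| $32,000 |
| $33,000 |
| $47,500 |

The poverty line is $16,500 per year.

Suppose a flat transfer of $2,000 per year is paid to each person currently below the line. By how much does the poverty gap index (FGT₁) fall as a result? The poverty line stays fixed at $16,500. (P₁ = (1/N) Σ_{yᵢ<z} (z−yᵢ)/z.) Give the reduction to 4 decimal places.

0.0606

Before: below the line — $3,500, $7,000, $7,500, $13,000; poverty gap index (FGT₁) = 0.265152.
After the $2,000 transfer: below the line — $5,500, $9,000, $9,500, $15,000; poverty gap index (FGT₁) = 0.204545.
Reduction = 0.265152 − 0.204545 = 0.0606.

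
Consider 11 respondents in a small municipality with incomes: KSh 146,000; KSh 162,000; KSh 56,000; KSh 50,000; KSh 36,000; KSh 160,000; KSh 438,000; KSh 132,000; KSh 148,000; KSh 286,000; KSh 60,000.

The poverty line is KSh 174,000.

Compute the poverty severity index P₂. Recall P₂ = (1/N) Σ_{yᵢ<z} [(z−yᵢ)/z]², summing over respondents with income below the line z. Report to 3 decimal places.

0.195

Below the line: KSh 36,000, KSh 50,000, KSh 56,000, KSh 60,000, KSh 132,000, KSh 146,000, KSh 148,000, KSh 160,000, KSh 162,000 (q = 9 of N = 11).
Normalized shortfalls: (174000−36000)/174000 = 0.7931; (174000−50000)/174000 = 0.7126; (174000−56000)/174000 = 0.6782; (174000−60000)/174000 = 0.6552; (174000−132000)/174000 = 0.2414; (174000−146000)/174000 = 0.1609; (174000−148000)/174000 = 0.1494; (174000−160000)/174000 = 0.0805; (174000−162000)/174000 = 0.0690.
Squared: 0.6290; 0.5079; 0.4599; 0.4293; 0.0583; 0.0259; 0.0223; 0.0065; 0.0048.
Sum = 2.143744; P₂ = 2.143744 / 11 = 0.195.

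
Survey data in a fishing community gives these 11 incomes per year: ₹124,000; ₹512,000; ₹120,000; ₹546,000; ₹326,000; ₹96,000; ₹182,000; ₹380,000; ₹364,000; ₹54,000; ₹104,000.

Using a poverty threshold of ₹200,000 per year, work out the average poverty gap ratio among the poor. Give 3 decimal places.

Below z: ₹54,000, ₹96,000, ₹104,000, ₹120,000, ₹124,000, ₹182,000 (q = 6 of N = 11).
Shortfall ratios (z−y)/z: 0.7300, 0.5200, 0.4800, 0.4000, 0.3800, 0.0900; sum = 2.600000.
The income-gap ratio divides by q (the poor only): 2.600000 / 6 = 0.433.

0.433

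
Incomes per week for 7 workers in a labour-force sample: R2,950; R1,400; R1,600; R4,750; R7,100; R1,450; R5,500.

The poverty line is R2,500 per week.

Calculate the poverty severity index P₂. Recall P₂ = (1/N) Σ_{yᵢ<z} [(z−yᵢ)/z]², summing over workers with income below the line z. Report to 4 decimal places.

Incomes under z: R1,400, R1,450, R1,600 (q = 3 of N = 7).
Shortfall ratios: (2500−1400)/2500 = 0.4400; (2500−1450)/2500 = 0.4200; (2500−1600)/2500 = 0.3600.
Squared: 0.1936; 0.1764; 0.1296.
Sum = 0.499600; P₂ = 0.499600 / 7 = 0.0714.

0.0714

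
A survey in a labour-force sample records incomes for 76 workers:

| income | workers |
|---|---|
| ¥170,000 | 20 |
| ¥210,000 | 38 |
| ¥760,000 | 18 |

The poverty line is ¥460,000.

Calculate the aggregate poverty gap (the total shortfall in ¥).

¥15,300,000

Poor units: 20×¥170,000, 38×¥210,000 (q = 58 of N = 76).
Individual gaps: 20×(460000−170000) = 5800000; 38×(460000−210000) = 9500000.
Aggregate gap = ¥15,300,000.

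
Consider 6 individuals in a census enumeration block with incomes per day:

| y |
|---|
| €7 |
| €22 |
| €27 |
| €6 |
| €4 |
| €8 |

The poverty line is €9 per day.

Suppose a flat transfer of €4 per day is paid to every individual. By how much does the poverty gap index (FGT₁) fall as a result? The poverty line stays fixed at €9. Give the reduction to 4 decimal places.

0.1852

Before: below the line — €4, €6, €7, €8; poverty gap index (FGT₁) = 0.203704.
After the €4 transfer: below the line — €8; poverty gap index (FGT₁) = 0.018519.
Reduction = 0.203704 − 0.018519 = 0.1852.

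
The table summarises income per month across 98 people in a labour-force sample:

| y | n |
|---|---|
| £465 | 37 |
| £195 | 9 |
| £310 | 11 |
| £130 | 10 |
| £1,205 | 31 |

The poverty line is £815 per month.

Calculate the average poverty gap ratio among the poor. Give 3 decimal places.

Poor units: 10×£130, 9×£195, 11×£310, 37×£465 (q = 67 of N = 98).
Relative gaps: 0.8405 (×10), 0.7607 (×9), 0.6196 (×11), 0.4294 (×37); sum = 37.957055.
The income-gap ratio divides by q (the poor only): 37.957055 / 67 = 0.567.

0.567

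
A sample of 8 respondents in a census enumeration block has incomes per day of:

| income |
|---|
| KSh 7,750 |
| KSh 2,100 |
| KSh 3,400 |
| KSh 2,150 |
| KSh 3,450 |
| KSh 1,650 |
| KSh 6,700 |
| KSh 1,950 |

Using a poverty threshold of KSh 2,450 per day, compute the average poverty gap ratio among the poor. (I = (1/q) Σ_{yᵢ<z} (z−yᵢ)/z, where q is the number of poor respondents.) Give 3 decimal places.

0.199

Below z: KSh 1,650, KSh 1,950, KSh 2,100, KSh 2,150 (q = 4 of N = 8).
Shortfall ratios (z−y)/z: 0.3265, 0.2041, 0.1429, 0.1224; sum = 0.795918.
I averages over the q = 4 poor units only: 0.795918 / 4 = 0.199.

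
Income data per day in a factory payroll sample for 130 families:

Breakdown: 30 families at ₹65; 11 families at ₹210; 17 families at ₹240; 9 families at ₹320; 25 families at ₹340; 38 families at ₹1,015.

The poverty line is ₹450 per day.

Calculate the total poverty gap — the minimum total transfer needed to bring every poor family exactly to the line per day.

Poor units: 30×₹65, 11×₹210, 17×₹240, 9×₹320, 25×₹340 (q = 92 of N = 130).
Individual gaps: 30×(450−65) = 11550; 11×(450−210) = 2640; 17×(450−240) = 3570; 9×(450−320) = 1170; 25×(450−340) = 2750.
Aggregate gap = ₹21,680.

₹21,680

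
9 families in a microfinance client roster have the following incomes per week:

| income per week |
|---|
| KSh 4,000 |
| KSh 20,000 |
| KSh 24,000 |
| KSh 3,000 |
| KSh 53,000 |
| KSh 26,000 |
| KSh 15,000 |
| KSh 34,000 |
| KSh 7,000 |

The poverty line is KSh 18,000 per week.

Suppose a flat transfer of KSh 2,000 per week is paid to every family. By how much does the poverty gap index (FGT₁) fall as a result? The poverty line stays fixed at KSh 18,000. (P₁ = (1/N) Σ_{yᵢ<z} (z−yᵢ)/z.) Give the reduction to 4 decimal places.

Before: below the line — KSh 3,000, KSh 4,000, KSh 7,000, KSh 15,000; poverty gap index (FGT₁) = 0.265432.
After the KSh 2,000 transfer: below the line — KSh 5,000, KSh 6,000, KSh 9,000, KSh 17,000; poverty gap index (FGT₁) = 0.216049.
Reduction = 0.265432 − 0.216049 = 0.0494.

0.0494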